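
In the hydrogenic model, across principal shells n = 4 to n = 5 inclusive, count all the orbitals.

Shell n has n² orbitals: 4²=16 + 5²=25 = 41 orbitals.

41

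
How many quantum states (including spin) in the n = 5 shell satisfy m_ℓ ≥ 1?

With n = 5 the allowed ℓ are 0, 1, …, 4.
Per ℓ-value: ℓ=1 → 1; ℓ=2 → 2; ℓ=3 → 3; ℓ=4 → 4.
Orbitals: 1 + 2 + 3 + 4 = 10. Each orbital carries two spin states, so 10 × 2 = 20 states.

20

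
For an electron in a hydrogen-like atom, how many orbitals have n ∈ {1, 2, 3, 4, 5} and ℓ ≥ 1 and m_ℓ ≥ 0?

For each n in the range, tally the orbitals obeying ℓ ≥ 1 and m_ℓ ≥ 0:
n=2 → 2; n=3 → 5; n=4 → 9; n=5 → 14.
Total orbitals: 2 + 5 + 9 + 14 = 30.

30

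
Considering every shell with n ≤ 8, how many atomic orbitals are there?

204

Total orbitals = 1² + 2² + 3² + 4² + 5² + 6² + 7² + 8² = 204.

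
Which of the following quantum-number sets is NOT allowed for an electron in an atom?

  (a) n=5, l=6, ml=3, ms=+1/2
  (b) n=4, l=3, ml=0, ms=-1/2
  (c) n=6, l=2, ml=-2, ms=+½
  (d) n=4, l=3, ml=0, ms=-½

(a)

(a) has l = 6 ≥ n = 5, violating 0 ≤ l ≤ n−1.
The remaining sets (b), (c), (d) satisfy all four rules.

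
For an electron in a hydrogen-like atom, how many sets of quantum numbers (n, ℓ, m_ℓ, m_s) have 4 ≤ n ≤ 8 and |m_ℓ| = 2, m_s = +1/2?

40

Count contributing orbitals for each principal shell:
n=4 → 4; n=5 → 6; n=6 → 8; n=7 → 10; n=8 → 12.
Orbitals: 4 + 6 + 8 + 10 + 12 = 40. With m_s fixed to +1/2 there is one state per orbital, so 40 states.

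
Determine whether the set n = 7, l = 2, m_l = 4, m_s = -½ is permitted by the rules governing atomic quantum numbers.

Not allowed

The magnetic quantum number must satisfy −l ≤ m_l ≤ l. With l = 2, m_l can only be -2, -1, 0, 1, 2, so m_l = 4 is forbidden.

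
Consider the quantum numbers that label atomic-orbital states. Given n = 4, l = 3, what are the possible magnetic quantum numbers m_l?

-3, -2, -1, 0, 1, 2, 3

m_l takes every integer from −l to +l. With l = 3 that gives the 7 values -3, -2, -1, 0, 1, 2, 3.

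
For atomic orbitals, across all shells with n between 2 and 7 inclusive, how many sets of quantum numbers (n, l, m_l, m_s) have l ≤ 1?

Go shell by shell, enumerating (l, m_l) with l ≤ 1:
n=2 → 4; n=3 → 4; n=4 → 4; n=5 → 4; n=6 → 4; n=7 → 4.
Orbitals: 4 + 4 + 4 + 4 + 4 + 4 = 24. Including both spin states (m_s = ±1/2) gives 2 × 24 = 48 states.

48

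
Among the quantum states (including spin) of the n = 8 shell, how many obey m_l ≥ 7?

2

For n = 8, l ranges over 0 … 7.
Per l-value: l=7 → 1.
Orbitals: 1. Each orbital carries two spin states, so 1 × 2 = 2 states.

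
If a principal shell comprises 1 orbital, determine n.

n² = 1 ⇒ n = 1.

n = 1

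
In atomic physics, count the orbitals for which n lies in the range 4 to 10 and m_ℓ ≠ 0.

Per-shell orbital counts meeting the constraint:
n=4 → 12; n=5 → 20; n=6 → 30; n=7 → 42; n=8 → 56; n=9 → 72; n=10 → 90.
Total orbitals: 12 + 20 + 30 + 42 + 56 + 72 + 90 = 322.

322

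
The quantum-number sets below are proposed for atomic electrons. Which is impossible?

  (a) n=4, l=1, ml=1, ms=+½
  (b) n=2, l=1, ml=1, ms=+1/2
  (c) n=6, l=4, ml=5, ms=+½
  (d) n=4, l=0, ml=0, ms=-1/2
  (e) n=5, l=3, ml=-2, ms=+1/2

(c) has |ml| = 5 > l = 4, violating −l ≤ ml ≤ l.
The remaining sets (a), (b), (d), (e) satisfy all four rules.

(c)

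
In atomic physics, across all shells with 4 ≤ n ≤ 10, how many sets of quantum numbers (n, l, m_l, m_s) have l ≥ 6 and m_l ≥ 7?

Work shell by shell — for each n, count the (l, m_l) pairs that satisfy l ≥ 6 and m_l ≥ 7:
n=8 → 1; n=9 → 3; n=10 → 6.
Orbitals: 1 + 3 + 6 = 10. Including both spin states (m_s = ±1/2) gives 2 × 10 = 20 states.

20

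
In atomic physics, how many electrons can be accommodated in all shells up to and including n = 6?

Total orbitals = 1² + 2² + 3² + 4² + 5² + 6² = 91. Doubling for spin gives 182 electrons.

182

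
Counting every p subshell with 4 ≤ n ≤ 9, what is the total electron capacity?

36

A p subshell (l = 1) exists for every n ≥ 2, so shells n = 4, 5, 6, 7, 8, 9 each contribute one — 6 subshells.
Since each p subshell holds 2(2·1+1) = 6 electrons, the total is 6 × 6 = 36.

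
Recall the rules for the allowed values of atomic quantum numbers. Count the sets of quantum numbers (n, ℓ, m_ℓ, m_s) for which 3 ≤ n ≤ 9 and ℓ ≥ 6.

Go shell by shell, enumerating (ℓ, m_ℓ) with ℓ ≥ 6:
n=7 → 13; n=8 → 28; n=9 → 45.
Orbitals: 13 + 28 + 45 = 86. Including both spin states (m_s = ±1/2) gives 2 × 86 = 172 states.

172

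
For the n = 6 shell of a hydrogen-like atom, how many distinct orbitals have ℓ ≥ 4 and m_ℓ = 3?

2

The n = 6 shell has ℓ = 0 through 5; check each.
The (ℓ, m_ℓ) pairs meeting ℓ ≥ 4 and m_ℓ = 3 give: ℓ=4 → 1; ℓ=5 → 1.
Total orbitals: 1 + 1 = 2.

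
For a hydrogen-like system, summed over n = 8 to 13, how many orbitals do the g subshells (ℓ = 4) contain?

54

A g subshell (ℓ = 4) exists for every n ≥ 5, so shells n = 8, 9, 10, 11, 12, 13 each contribute one — 6 subshells.
Since each g subshell has 2·4+1 = 9 orbitals, the total is 6 × 9 = 54.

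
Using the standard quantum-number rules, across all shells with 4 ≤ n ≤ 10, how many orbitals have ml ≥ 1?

For each n in the range, tally the orbitals obeying ml ≥ 1:
n=4 → 6; n=5 → 10; n=6 → 15; n=7 → 21; n=8 → 28; n=9 → 36; n=10 → 45.
Total orbitals: 6 + 10 + 15 + 21 + 28 + 36 + 45 = 161.

161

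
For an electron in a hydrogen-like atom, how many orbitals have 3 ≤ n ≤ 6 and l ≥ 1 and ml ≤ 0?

Work shell by shell — for each n, count the (l, ml) pairs that satisfy l ≥ 1 and ml ≤ 0:
n=3 → 5; n=4 → 9; n=5 → 14; n=6 → 20.
Total orbitals: 5 + 9 + 14 + 20 = 48.

48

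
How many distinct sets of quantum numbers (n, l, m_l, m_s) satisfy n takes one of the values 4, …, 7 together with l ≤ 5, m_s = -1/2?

113

Work shell by shell — for each n, count the (l, m_l) pairs that satisfy l ≤ 5:
n=4 → 16; n=5 → 25; n=6 → 36; n=7 → 36.
Orbitals: 16 + 25 + 36 + 36 = 113. With m_s fixed to -1/2 there is one state per orbital, so 113 states.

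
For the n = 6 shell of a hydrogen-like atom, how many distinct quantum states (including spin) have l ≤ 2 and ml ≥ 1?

Go through l = 0, …, 5 (the values permitted for n = 6).
Per l-value: l=1 → 1; l=2 → 2.
Orbitals: 1 + 2 = 3. Each orbital carries two spin states, so 3 × 2 = 6 states.

6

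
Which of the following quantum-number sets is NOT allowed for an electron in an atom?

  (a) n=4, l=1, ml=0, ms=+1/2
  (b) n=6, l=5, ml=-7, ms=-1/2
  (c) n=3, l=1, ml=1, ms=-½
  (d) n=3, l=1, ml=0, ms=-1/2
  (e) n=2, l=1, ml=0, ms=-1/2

(b)

(b) has |ml| = 7 > l = 5, violating −l ≤ ml ≤ l.
The remaining sets (a), (c), (d), (e) satisfy all four rules.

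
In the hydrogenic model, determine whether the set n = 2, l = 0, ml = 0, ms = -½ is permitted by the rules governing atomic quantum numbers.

n = 2 is a positive integer. l = 0 satisfies 0 ≤ l ≤ n−1 = 1. ml = 0 lies in the range −l … +l (here 0). ms = -1/2 is one of ±1/2.
All four constraints are satisfied.

Valid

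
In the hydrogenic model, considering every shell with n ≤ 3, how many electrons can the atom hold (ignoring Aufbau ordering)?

28

Total orbitals = 1² + 2² + 3² = 14. Doubling for spin gives 28 electrons.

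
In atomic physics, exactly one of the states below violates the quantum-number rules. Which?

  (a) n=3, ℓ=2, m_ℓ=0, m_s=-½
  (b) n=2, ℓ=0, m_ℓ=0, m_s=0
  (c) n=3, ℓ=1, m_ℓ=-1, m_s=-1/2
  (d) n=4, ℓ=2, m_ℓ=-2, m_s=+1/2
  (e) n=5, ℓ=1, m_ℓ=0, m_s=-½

(b)

(b) has m_s = 0, but an electron's spin must be ±1/2.
The remaining sets (a), (c), (d), (e) satisfy all four rules.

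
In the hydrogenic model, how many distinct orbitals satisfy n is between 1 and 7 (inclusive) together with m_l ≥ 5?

Go shell by shell, enumerating (l, m_l) with m_l ≥ 5:
n=6 → 1; n=7 → 3.
Total orbitals: 1 + 3 = 4.

4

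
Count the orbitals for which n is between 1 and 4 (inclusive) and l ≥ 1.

Per-shell orbital counts meeting the constraint:
n=2 → 3; n=3 → 8; n=4 → 15.
Total orbitals: 3 + 8 + 15 = 26.

26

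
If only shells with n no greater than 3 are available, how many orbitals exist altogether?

14

Total orbitals = 1² + 2² + 3² = 14.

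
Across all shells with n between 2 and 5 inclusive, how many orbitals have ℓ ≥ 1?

50

Treat each shell separately and count matching orbitals:
n=2 → 3; n=3 → 8; n=4 → 15; n=5 → 24.
Total orbitals: 3 + 8 + 15 + 24 = 50.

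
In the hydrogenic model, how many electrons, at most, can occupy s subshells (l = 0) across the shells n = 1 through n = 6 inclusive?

An s subshell (l = 0) exists for every n ≥ 1, so shells n = 1, 2, 3, 4, 5, 6 each contribute one — 6 subshells.
Since each s subshell holds 2(2·0+1) = 2 electrons, the total is 6 × 2 = 12.

12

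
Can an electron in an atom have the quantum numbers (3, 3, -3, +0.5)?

Invalid

The orbital quantum number must satisfy 0 ≤ ℓ ≤ n−1. With n = 3 the allowed ℓ values are 0, 1, 2, so ℓ = 3 is out of range.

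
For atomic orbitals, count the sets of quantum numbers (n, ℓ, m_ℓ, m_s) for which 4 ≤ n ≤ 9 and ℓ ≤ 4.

282

Work shell by shell — for each n, count the (ℓ, m_ℓ) pairs that satisfy ℓ ≤ 4:
n=4 → 16; n=5 → 25; n=6 → 25; n=7 → 25; n=8 → 25; n=9 → 25.
Orbitals: 16 + 25 + 25 + 25 + 25 + 25 = 141. Including both spin states (m_s = ±1/2) gives 2 × 141 = 282 states.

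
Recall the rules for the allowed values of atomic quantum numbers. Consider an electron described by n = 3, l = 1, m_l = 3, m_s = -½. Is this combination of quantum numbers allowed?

The magnetic quantum number must satisfy −l ≤ m_l ≤ l. With l = 1, m_l can only be -1, 0, 1, so m_l = 3 is forbidden.

No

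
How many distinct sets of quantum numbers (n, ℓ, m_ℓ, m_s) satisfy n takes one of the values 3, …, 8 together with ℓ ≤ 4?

Per-shell orbital counts meeting the constraint:
n=3 → 9; n=4 → 16; n=5 → 25; n=6 → 25; n=7 → 25; n=8 → 25.
Orbitals: 9 + 16 + 25 + 25 + 25 + 25 = 125. Including both spin states (m_s = ±1/2) gives 2 × 125 = 250 states.

250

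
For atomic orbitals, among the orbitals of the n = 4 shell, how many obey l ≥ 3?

The n = 4 shell has l = 0 through 3; check each.
The (l, ml) pairs meeting l ≥ 3 give: l=3 → 7.
Total orbitals: 7.

7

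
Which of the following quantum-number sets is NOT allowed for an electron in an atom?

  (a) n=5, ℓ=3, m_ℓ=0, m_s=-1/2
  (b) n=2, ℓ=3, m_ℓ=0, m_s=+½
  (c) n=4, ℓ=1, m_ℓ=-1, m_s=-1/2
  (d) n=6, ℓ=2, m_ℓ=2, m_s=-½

(b)

(b) has ℓ = 3 ≥ n = 2, violating 0 ≤ ℓ ≤ n−1.
The remaining sets (a), (c), (d) satisfy all four rules.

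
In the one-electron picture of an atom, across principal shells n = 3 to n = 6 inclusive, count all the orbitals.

Shell n has n² orbitals: 3²=9 + 4²=16 + 5²=25 + 6²=36 = 86 orbitals.

86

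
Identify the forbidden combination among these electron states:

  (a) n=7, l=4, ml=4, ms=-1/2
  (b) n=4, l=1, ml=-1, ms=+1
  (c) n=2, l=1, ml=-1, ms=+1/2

(b)

(b) has ms = +1, but an electron's spin must be ±1/2.
The remaining sets (a), (c) satisfy all four rules.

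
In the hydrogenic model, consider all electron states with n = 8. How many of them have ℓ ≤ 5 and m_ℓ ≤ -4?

6

With n = 8 the allowed ℓ are 0, 1, …, 7.
Contributions: ℓ=4 → 1; ℓ=5 → 2.
Orbitals: 1 + 2 = 3. Each orbital carries two spin states, so 3 × 2 = 6 states.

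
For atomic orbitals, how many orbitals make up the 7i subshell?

13

A subshell has 2l+1 orbitals; with l = 6, that's 13.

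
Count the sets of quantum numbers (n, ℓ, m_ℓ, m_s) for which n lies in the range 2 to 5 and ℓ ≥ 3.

Work shell by shell — for each n, count the (ℓ, m_ℓ) pairs that satisfy ℓ ≥ 3:
n=4 → 7; n=5 → 16.
Orbitals: 7 + 16 = 23. Including both spin states (m_s = ±1/2) gives 2 × 23 = 46 states.

46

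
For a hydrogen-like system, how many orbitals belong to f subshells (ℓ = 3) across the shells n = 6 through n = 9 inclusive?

An f subshell (ℓ = 3) exists for every n ≥ 4, so shells n = 6, 7, 8, 9 each contribute one — 4 subshells.
Since each f subshell has 2·3+1 = 7 orbitals, the total is 4 × 7 = 28.

28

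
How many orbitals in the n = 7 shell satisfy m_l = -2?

5

With n = 7 the allowed l are 0, 1, …, 6.
Contributions: l=2 → 1; l=3 → 1; l=4 → 1; l=5 → 1; l=6 → 1.
Total orbitals: 1 + 1 + 1 + 1 + 1 = 5.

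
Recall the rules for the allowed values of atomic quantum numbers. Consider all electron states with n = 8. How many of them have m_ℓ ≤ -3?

The n = 8 shell has ℓ = 0 through 7; check each.
Orbitals with m_ℓ ≤ -3, by ℓ: ℓ=3 → 1; ℓ=4 → 2; ℓ=5 → 3; ℓ=6 → 4; ℓ=7 → 5.
Orbitals: 1 + 2 + 3 + 4 + 5 = 15. Each orbital carries two spin states, so 15 × 2 = 30 states.

30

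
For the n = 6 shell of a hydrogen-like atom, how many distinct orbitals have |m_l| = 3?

6

For n = 6, l ranges over 0 … 5.
Per l-value: l=3 → 2; l=4 → 2; l=5 → 2.
Total orbitals: 2 + 2 + 2 = 6.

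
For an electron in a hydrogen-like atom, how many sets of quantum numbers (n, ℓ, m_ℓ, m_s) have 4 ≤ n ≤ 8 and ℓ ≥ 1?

Go shell by shell, enumerating (ℓ, m_ℓ) with ℓ ≥ 1:
n=4 → 15; n=5 → 24; n=6 → 35; n=7 → 48; n=8 → 63.
Orbitals: 15 + 24 + 35 + 48 + 63 = 185. Including both spin states (m_s = ±1/2) gives 2 × 185 = 370 states.

370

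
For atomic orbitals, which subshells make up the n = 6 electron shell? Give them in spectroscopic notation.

6s, 6p, 6d, 6f, 6g, 6h

For n = 6, l runs from 0 to 5. In spectroscopic notation l = 0,1,2,… ↔ s,p,d,f,g,h,i, so the subshells are 6s, 6p, 6d, 6f, 6g, 6h.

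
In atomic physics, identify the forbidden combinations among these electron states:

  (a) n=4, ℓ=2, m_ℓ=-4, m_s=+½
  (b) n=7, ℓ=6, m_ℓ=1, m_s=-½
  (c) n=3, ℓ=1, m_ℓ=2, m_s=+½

(a) has |m_ℓ| = 4 > ℓ = 2, violating −ℓ ≤ m_ℓ ≤ ℓ.
(c) has |m_ℓ| = 2 > ℓ = 1, violating −ℓ ≤ m_ℓ ≤ ℓ.
The remaining set (b) satisfies all four rules.

(a) and (c)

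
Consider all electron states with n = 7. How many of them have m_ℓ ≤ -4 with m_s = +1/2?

For n = 7, ℓ ranges over 0 … 6.
Contributions: ℓ=4 → 1; ℓ=5 → 2; ℓ=6 → 3.
Orbitals: 1 + 2 + 3 = 6. With m_s fixed to a single value there is one state per orbital, giving 6 states.

6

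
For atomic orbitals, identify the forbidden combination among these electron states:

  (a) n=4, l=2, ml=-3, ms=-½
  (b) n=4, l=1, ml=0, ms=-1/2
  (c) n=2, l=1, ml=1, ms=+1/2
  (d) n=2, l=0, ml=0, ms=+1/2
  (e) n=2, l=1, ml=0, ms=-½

(a)

(a) has |ml| = 3 > l = 2, violating −l ≤ ml ≤ l.
The remaining sets (b), (c), (d), (e) satisfy all four rules.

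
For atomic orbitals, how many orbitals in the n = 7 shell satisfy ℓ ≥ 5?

24

For n = 7, ℓ ranges over 0 … 6.
Contributions: ℓ=5 → 11; ℓ=6 → 13.
Total orbitals: 11 + 13 = 24.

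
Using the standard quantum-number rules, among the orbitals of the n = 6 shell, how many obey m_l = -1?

The n = 6 shell has l = 0 through 5; check each.
Per l-value: l=1 → 1; l=2 → 1; l=3 → 1; l=4 → 1; l=5 → 1.
Total orbitals: 1 + 1 + 1 + 1 + 1 = 5.

5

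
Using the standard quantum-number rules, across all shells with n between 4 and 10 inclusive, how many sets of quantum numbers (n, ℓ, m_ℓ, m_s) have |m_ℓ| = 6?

40

Count contributing orbitals for each principal shell:
n=7 → 2; n=8 → 4; n=9 → 6; n=10 → 8.
Orbitals: 2 + 4 + 6 + 8 = 20. Including both spin states (m_s = ±1/2) gives 2 × 20 = 40 states.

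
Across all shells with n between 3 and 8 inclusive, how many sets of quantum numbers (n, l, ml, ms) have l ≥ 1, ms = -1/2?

For each n in the range, tally the orbitals obeying l ≥ 1:
n=3 → 8; n=4 → 15; n=5 → 24; n=6 → 35; n=7 → 48; n=8 → 63.
Orbitals: 8 + 15 + 24 + 35 + 48 + 63 = 193. With ms fixed to -1/2 there is one state per orbital, so 193 states.

193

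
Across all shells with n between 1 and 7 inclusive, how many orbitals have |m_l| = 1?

Work shell by shell — for each n, count the (l, m_l) pairs that satisfy |m_l| = 1:
n=2 → 2; n=3 → 4; n=4 → 6; n=5 → 8; n=6 → 10; n=7 → 12.
Total orbitals: 2 + 4 + 6 + 8 + 10 + 12 = 42.

42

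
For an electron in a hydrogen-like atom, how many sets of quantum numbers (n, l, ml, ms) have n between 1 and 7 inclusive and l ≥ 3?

Go shell by shell, enumerating (l, ml) with l ≥ 3:
n=4 → 7; n=5 → 16; n=6 → 27; n=7 → 40.
Orbitals: 7 + 16 + 27 + 40 = 90. Including both spin states (ms = ±1/2) gives 2 × 90 = 180 states.

180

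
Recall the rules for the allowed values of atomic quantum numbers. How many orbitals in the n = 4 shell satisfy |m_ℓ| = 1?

6

The n = 4 shell has ℓ = 0 through 3; check each.
Orbitals with |m_ℓ| = 1, by ℓ: ℓ=1 → 2; ℓ=2 → 2; ℓ=3 → 2.
Total orbitals: 2 + 2 + 2 = 6.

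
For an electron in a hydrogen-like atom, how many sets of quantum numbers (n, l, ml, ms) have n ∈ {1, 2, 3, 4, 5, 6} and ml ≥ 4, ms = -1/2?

Work shell by shell — for each n, count the (l, ml) pairs that satisfy ml ≥ 4:
n=5 → 1; n=6 → 3.
Orbitals: 1 + 3 = 4. With ms fixed to -1/2 there is one state per orbital, so 4 states.

4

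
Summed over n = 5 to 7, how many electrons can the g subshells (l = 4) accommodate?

54

A g subshell (l = 4) exists for every n ≥ 5, so shells n = 5, 6, 7 each contribute one — 3 subshells.
Since each g subshell holds 2(2·4+1) = 18 electrons, the total is 3 × 18 = 54.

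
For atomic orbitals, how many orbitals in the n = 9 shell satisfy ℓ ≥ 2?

77

Orbitals with ℓ ≥ 2, by ℓ: ℓ=2 → 5; ℓ=3 → 7; ℓ=4 → 9; ℓ=5 → 11; ℓ=6 → 13; ℓ=7 → 15; ℓ=8 → 17.
Total orbitals: 5 + 7 + 9 + 11 + 13 + 15 + 17 = 77.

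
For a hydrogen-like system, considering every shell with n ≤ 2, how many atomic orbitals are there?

5

Total orbitals = 1² + 2² = 5.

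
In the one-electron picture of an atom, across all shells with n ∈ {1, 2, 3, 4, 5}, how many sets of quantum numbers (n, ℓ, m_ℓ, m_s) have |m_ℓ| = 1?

Count contributing orbitals for each principal shell:
n=2 → 2; n=3 → 4; n=4 → 6; n=5 → 8.
Orbitals: 2 + 4 + 6 + 8 = 20. Including both spin states (m_s = ±1/2) gives 2 × 20 = 40 states.

40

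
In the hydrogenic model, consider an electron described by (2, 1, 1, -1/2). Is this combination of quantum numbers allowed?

n = 2 is a positive integer. l = 1 satisfies 0 ≤ l ≤ n−1 = 1. m_l = 1 lies in the range −l … +l (here −1 … 1). m_s = -1/2 is one of ±1/2.
All four constraints are satisfied.

Valid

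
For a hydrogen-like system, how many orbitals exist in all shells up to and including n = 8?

Total orbitals = 1² + 2² + 3² + 4² + 5² + 6² + 7² + 8² = 204.

204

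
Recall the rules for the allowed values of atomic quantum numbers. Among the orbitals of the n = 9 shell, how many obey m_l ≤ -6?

For n = 9, l ranges over 0 … 8.
Per l-value: l=6 → 1; l=7 → 2; l=8 → 3.
Total orbitals: 1 + 2 + 3 = 6.

6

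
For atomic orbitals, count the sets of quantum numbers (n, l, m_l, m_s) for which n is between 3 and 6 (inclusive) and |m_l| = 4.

12

Go shell by shell, enumerating (l, m_l) with |m_l| = 4:
n=5 → 2; n=6 → 4.
Orbitals: 2 + 4 = 6. Including both spin states (m_s = ±1/2) gives 2 × 6 = 12 states.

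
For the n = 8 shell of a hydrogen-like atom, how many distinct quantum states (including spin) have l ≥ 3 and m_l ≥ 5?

12

For n = 8, l ranges over 0 … 7.
Orbitals with l ≥ 3 and m_l ≥ 5, by l: l=5 → 1; l=6 → 2; l=7 → 3.
Orbitals: 1 + 2 + 3 = 6. Each orbital carries two spin states, so 6 × 2 = 12 states.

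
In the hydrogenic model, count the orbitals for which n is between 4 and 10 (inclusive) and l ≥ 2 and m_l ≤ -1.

154

Per-shell orbital counts meeting the constraint:
n=4 → 5; n=5 → 9; n=6 → 14; n=7 → 20; n=8 → 27; n=9 → 35; n=10 → 44.
Total orbitals: 5 + 9 + 14 + 20 + 27 + 35 + 44 = 154.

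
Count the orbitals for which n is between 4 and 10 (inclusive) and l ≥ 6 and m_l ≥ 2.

60

For each n in the range, tally the orbitals obeying l ≥ 6 and m_l ≥ 2:
n=7 → 5; n=8 → 11; n=9 → 18; n=10 → 26.
Total orbitals: 5 + 11 + 18 + 26 = 60.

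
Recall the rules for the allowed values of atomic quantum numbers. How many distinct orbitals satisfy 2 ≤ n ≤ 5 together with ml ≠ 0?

40

Per-shell orbital counts meeting the constraint:
n=2 → 2; n=3 → 6; n=4 → 12; n=5 → 20.
Total orbitals: 2 + 6 + 12 + 20 = 40.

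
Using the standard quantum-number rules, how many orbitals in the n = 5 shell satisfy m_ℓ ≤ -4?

1

Per ℓ-value: ℓ=4 → 1.
Total orbitals: 1.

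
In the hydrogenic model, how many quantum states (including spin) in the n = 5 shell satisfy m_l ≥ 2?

Per l-value: l=2 → 1; l=3 → 2; l=4 → 3.
Orbitals: 1 + 2 + 3 = 6. Each orbital carries two spin states, so 6 × 2 = 12 states.

12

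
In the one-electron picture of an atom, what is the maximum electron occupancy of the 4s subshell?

2

A subshell with l = 0 has 2l+1 = 1 orbital, each holding 2 electrons (spin ±1/2), so 1 × 2 = 2.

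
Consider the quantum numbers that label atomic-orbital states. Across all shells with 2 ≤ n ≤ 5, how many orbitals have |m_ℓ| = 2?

Per-shell orbital counts meeting the constraint:
n=3 → 2; n=4 → 4; n=5 → 6.
Total orbitals: 2 + 4 + 6 = 12.

12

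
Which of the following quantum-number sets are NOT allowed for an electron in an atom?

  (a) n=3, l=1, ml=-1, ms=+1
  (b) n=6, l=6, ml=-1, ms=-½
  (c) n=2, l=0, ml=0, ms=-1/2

(a) and (b)

(a) has ms = +1, but an electron's spin must be ±1/2.
(b) has l = 6 ≥ n = 6, violating 0 ≤ l ≤ n−1.
The remaining set (c) satisfies all four rules.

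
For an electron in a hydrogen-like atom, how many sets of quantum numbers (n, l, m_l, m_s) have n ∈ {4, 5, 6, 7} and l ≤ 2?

Count contributing orbitals for each principal shell:
n=4 → 9; n=5 → 9; n=6 → 9; n=7 → 9.
Orbitals: 9 + 9 + 9 + 9 = 36. Including both spin states (m_s = ±1/2) gives 2 × 36 = 72 states.

72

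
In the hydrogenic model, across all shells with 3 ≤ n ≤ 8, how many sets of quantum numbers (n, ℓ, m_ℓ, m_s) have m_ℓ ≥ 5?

Go shell by shell, enumerating (ℓ, m_ℓ) with m_ℓ ≥ 5:
n=6 → 1; n=7 → 3; n=8 → 6.
Orbitals: 1 + 3 + 6 = 10. Including both spin states (m_s = ±1/2) gives 2 × 10 = 20 states.

20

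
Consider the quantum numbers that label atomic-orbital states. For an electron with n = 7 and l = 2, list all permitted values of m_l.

m_l takes every integer from −l to +l. With l = 2 that gives the 5 values -2, -1, 0, 1, 2.

-2, -1, 0, 1, 2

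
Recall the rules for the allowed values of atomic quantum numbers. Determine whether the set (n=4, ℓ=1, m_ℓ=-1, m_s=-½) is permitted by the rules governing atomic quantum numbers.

Yes

n = 4 is a positive integer. ℓ = 1 satisfies 0 ≤ ℓ ≤ n−1 = 3. m_ℓ = -1 lies in the range −ℓ … +ℓ (here −1 … 1). m_s = -1/2 is one of ±1/2.
All four constraints are satisfied.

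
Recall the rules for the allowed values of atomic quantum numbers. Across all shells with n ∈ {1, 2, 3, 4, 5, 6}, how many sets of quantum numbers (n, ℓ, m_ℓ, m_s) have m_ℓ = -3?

12

Count contributing orbitals for each principal shell:
n=4 → 1; n=5 → 2; n=6 → 3.
Orbitals: 1 + 2 + 3 = 6. Including both spin states (m_s = ±1/2) gives 2 × 6 = 12 states.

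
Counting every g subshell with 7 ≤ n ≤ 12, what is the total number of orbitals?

A g subshell (l = 4) exists for every n ≥ 5, so shells n = 7, 8, 9, 10, 11, 12 each contribute one — 6 subshells.
Since each g subshell has 2·4+1 = 9 orbitals, the total is 6 × 9 = 54.

54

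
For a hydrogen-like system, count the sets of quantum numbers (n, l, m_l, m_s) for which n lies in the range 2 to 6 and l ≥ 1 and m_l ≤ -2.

Per-shell orbital counts meeting the constraint:
n=3 → 1; n=4 → 3; n=5 → 6; n=6 → 10.
Orbitals: 1 + 3 + 6 + 10 = 20. Including both spin states (m_s = ±1/2) gives 2 × 20 = 40 states.

40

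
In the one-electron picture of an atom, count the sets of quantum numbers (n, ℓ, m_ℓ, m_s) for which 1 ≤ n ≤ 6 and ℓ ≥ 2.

Per-shell orbital counts meeting the constraint:
n=3 → 5; n=4 → 12; n=5 → 21; n=6 → 32.
Orbitals: 5 + 12 + 21 + 32 = 70. Including both spin states (m_s = ±1/2) gives 2 × 70 = 140 states.

140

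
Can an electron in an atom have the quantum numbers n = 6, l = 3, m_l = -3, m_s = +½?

Yes

n = 6 is a positive integer. l = 3 satisfies 0 ≤ l ≤ n−1 = 5. m_l = -3 lies in the range −l … +l (here −3 … 3). m_s = +1/2 is one of ±1/2.
All four constraints are satisfied.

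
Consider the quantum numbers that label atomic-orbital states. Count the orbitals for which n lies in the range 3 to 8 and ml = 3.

15

Work shell by shell — for each n, count the (l, ml) pairs that satisfy ml = 3:
n=4 → 1; n=5 → 2; n=6 → 3; n=7 → 4; n=8 → 5.
Total orbitals: 1 + 2 + 3 + 4 + 5 = 15.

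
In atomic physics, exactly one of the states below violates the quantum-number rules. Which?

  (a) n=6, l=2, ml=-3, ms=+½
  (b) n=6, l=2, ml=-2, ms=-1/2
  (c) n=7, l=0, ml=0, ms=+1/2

(a)

(a) has |ml| = 3 > l = 2, violating −l ≤ ml ≤ l.
The remaining sets (b), (c) satisfy all four rules.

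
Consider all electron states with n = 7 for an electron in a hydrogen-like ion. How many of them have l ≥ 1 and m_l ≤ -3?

Per l-value: l=3 → 1; l=4 → 2; l=5 → 3; l=6 → 4.
Orbitals: 1 + 2 + 3 + 4 = 10. Each orbital carries two spin states, so 10 × 2 = 20 states.

20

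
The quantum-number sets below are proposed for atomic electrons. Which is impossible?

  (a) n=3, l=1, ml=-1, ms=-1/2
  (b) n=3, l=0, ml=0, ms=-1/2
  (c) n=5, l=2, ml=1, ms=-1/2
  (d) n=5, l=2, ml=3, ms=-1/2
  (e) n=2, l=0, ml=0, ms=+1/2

(d)

(d) has |ml| = 3 > l = 2, violating −l ≤ ml ≤ l.
The remaining sets (a), (b), (c), (e) satisfy all four rules.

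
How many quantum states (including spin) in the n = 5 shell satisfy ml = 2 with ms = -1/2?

3

Go through l = 0, …, 4 (the values permitted for n = 5).
The (l, ml) pairs meeting ml = 2 give: l=2 → 1; l=3 → 1; l=4 → 1.
Orbitals: 1 + 1 + 1 = 3. With ms fixed to a single value there is one state per orbital, giving 3 states.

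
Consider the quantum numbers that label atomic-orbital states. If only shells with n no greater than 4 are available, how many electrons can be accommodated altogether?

60

Total orbitals = 1² + 2² + 3² + 4² = 30. Doubling for spin gives 60 electrons.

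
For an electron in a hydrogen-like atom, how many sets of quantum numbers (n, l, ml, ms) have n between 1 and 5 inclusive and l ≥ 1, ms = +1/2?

Work shell by shell — for each n, count the (l, ml) pairs that satisfy l ≥ 1:
n=2 → 3; n=3 → 8; n=4 → 15; n=5 → 24.
Orbitals: 3 + 8 + 15 + 24 = 50. With ms fixed to +1/2 there is one state per orbital, so 50 states.

50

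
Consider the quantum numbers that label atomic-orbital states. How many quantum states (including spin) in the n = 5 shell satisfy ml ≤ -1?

The n = 5 shell has l = 0 through 4; check each.
Contributions: l=1 → 1; l=2 → 2; l=3 → 3; l=4 → 4.
Orbitals: 1 + 2 + 3 + 4 = 10. Each orbital carries two spin states, so 10 × 2 = 20 states.

20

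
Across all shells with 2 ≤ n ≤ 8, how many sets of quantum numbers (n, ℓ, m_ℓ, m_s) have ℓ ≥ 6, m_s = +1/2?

For each n in the range, tally the orbitals obeying ℓ ≥ 6:
n=7 → 13; n=8 → 28.
Orbitals: 13 + 28 = 41. With m_s fixed to +1/2 there is one state per orbital, so 41 states.

41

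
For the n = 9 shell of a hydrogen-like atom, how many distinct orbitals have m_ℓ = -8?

With n = 9 the allowed ℓ are 0, 1, …, 8.
The (ℓ, m_ℓ) pairs meeting m_ℓ = -8 give: ℓ=8 → 1.
Total orbitals: 1.

1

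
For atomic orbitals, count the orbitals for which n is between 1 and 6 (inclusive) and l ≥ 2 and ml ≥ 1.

Per-shell orbital counts meeting the constraint:
n=3 → 2; n=4 → 5; n=5 → 9; n=6 → 14.
Total orbitals: 2 + 5 + 9 + 14 = 30.

30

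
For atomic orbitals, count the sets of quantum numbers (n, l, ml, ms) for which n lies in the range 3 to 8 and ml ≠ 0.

Per-shell orbital counts meeting the constraint:
n=3 → 6; n=4 → 12; n=5 → 20; n=6 → 30; n=7 → 42; n=8 → 56.
Orbitals: 6 + 12 + 20 + 30 + 42 + 56 = 166. Including both spin states (ms = ±1/2) gives 2 × 166 = 332 states.

332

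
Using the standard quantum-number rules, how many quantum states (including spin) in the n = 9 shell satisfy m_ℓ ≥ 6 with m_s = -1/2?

The (ℓ, m_ℓ) pairs meeting m_ℓ ≥ 6 give: ℓ=6 → 1; ℓ=7 → 2; ℓ=8 → 3.
Orbitals: 1 + 2 + 3 = 6. With m_s fixed to a single value there is one state per orbital, giving 6 states.

6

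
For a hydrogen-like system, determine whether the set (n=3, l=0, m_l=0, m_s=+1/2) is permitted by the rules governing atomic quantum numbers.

Valid

n = 3 is a positive integer. l = 0 satisfies 0 ≤ l ≤ n−1 = 2. m_l = 0 lies in the range −l … +l (here 0). m_s = +1/2 is one of ±1/2.
All four constraints are satisfied.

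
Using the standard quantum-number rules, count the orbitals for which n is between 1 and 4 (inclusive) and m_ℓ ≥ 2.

4

Work shell by shell — for each n, count the (ℓ, m_ℓ) pairs that satisfy m_ℓ ≥ 2:
n=3 → 1; n=4 → 3.
Total orbitals: 1 + 3 = 4.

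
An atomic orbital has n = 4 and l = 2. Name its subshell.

4d

l = 2 corresponds to the letter 'd', so the subshell is 4d.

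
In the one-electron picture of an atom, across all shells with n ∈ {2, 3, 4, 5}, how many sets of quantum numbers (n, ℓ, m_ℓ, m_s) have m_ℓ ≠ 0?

80

Count contributing orbitals for each principal shell:
n=2 → 2; n=3 → 6; n=4 → 12; n=5 → 20.
Orbitals: 2 + 6 + 12 + 20 = 40. Including both spin states (m_s = ±1/2) gives 2 × 40 = 80 states.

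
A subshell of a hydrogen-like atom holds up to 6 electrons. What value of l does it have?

l = 1

2(2l+1) = 6 ⇒ 2l+1 = 3 ⇒ l = 1.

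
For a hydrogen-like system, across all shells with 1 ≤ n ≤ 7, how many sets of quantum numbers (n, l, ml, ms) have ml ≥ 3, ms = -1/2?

20

Work shell by shell — for each n, count the (l, ml) pairs that satisfy ml ≥ 3:
n=4 → 1; n=5 → 3; n=6 → 6; n=7 → 10.
Orbitals: 1 + 3 + 6 + 10 = 20. With ms fixed to -1/2 there is one state per orbital, so 20 states.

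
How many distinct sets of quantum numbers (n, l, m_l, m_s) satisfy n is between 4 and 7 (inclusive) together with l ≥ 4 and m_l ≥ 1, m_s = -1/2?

Count contributing orbitals for each principal shell:
n=5 → 4; n=6 → 9; n=7 → 15.
Orbitals: 4 + 9 + 15 = 28. With m_s fixed to -1/2 there is one state per orbital, so 28 states.

28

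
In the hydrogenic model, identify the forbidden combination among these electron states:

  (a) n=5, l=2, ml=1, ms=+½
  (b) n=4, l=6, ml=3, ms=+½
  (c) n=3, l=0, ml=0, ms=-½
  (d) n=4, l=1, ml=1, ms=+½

(b) has l = 6 ≥ n = 4, violating 0 ≤ l ≤ n−1.
The remaining sets (a), (c), (d) satisfy all four rules.

(b)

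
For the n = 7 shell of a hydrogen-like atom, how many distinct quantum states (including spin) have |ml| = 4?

12

Orbitals with |ml| = 4, by l: l=4 → 2; l=5 → 2; l=6 → 2.
Orbitals: 2 + 2 + 2 = 6. Each orbital carries two spin states, so 6 × 2 = 12 states.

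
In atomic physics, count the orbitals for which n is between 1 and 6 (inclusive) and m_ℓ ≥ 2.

20

Go shell by shell, enumerating (ℓ, m_ℓ) with m_ℓ ≥ 2:
n=3 → 1; n=4 → 3; n=5 → 6; n=6 → 10.
Total orbitals: 1 + 3 + 6 + 10 = 20.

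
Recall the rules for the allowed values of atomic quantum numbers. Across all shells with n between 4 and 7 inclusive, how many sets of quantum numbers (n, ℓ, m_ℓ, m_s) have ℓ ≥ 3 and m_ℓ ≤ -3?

40

For each n in the range, tally the orbitals obeying ℓ ≥ 3 and m_ℓ ≤ -3:
n=4 → 1; n=5 → 3; n=6 → 6; n=7 → 10.
Orbitals: 1 + 3 + 6 + 10 = 20. Including both spin states (m_s = ±1/2) gives 2 × 20 = 40 states.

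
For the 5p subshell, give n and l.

n = 5, l = 1

The leading integer gives n = 5; the letter 'p' means l = 1.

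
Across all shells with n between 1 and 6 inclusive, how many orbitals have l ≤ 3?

62

For each n in the range, tally the orbitals obeying l ≤ 3:
n=1 → 1; n=2 → 4; n=3 → 9; n=4 → 16; n=5 → 16; n=6 → 16.
Total orbitals: 1 + 4 + 9 + 16 + 16 + 16 = 62.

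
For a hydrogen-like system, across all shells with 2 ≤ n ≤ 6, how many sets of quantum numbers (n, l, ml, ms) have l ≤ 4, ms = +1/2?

Treat each shell separately and count matching orbitals:
n=2 → 4; n=3 → 9; n=4 → 16; n=5 → 25; n=6 → 25.
Orbitals: 4 + 9 + 16 + 25 + 25 = 79. With ms fixed to +1/2 there is one state per orbital, so 79 states.

79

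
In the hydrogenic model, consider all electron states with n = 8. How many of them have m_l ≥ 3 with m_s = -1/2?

The n = 8 shell has l = 0 through 7; check each.
The (l, m_l) pairs meeting m_l ≥ 3 give: l=3 → 1; l=4 → 2; l=5 → 3; l=6 → 4; l=7 → 5.
Orbitals: 1 + 2 + 3 + 4 + 5 = 15. With m_s fixed to a single value there is one state per orbital, giving 15 states.

15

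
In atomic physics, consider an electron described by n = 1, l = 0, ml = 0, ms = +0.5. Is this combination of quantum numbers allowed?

n = 1 is a positive integer. l = 0 satisfies 0 ≤ l ≤ n−1 = 0. ml = 0 lies in the range −l … +l (here 0). ms = +1/2 is one of ±1/2.
All four constraints are satisfied.

Yes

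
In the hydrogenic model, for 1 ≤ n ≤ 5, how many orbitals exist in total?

55

Total orbitals = 1² + 2² + 3² + 4² + 5² = 55.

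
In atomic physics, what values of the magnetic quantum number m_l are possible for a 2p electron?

The 2p subshell has l = 1, and m_l takes every integer from −l to +l. With l = 1 that gives the 3 values -1, 0, 1.

-1, 0, 1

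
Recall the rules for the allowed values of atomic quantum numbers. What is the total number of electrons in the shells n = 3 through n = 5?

Shell n has n² orbitals: 3²=9 + 4²=16 + 5²=25 = 50 orbitals.
Two spin states per orbital: 2 × 50 = 100 electrons.

100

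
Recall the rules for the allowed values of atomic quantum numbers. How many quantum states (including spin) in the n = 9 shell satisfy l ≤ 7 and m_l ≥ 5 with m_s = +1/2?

6

With n = 9 the allowed l are 0, 1, …, 8.
Per l-value: l=5 → 1; l=6 → 2; l=7 → 3.
Orbitals: 1 + 2 + 3 = 6. With m_s fixed to a single value there is one state per orbital, giving 6 states.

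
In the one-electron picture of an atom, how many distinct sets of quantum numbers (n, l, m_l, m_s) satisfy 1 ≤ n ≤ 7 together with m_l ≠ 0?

Per-shell orbital counts meeting the constraint:
n=2 → 2; n=3 → 6; n=4 → 12; n=5 → 20; n=6 → 30; n=7 → 42.
Orbitals: 2 + 6 + 12 + 20 + 30 + 42 = 112. Including both spin states (m_s = ±1/2) gives 2 × 112 = 224 states.

224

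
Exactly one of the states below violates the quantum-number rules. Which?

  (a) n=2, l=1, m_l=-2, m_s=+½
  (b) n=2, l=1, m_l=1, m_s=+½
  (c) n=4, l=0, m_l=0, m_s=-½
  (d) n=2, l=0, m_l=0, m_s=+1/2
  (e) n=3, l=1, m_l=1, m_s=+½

(a) has |m_l| = 2 > l = 1, violating −l ≤ m_l ≤ l.
The remaining sets (b), (c), (d), (e) satisfy all four rules.

(a)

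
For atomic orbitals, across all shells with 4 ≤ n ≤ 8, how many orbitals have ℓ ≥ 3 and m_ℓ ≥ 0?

Work shell by shell — for each n, count the (ℓ, m_ℓ) pairs that satisfy ℓ ≥ 3 and m_ℓ ≥ 0:
n=4 → 4; n=5 → 9; n=6 → 15; n=7 → 22; n=8 → 30.
Total orbitals: 4 + 9 + 15 + 22 + 30 = 80.

80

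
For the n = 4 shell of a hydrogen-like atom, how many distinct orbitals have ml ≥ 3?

1

Go through l = 0, …, 3 (the values permitted for n = 4).
The (l, ml) pairs meeting ml ≥ 3 give: l=3 → 1.
Total orbitals: 1.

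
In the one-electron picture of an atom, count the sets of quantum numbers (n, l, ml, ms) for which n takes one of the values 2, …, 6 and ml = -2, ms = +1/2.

10

Go shell by shell, enumerating (l, ml) with ml = -2:
n=3 → 1; n=4 → 2; n=5 → 3; n=6 → 4.
Orbitals: 1 + 2 + 3 + 4 = 10. With ms fixed to +1/2 there is one state per orbital, so 10 states.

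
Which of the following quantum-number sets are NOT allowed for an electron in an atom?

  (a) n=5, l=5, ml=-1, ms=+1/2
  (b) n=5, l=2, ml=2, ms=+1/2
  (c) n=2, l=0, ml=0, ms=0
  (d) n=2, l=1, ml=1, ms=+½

(a) has l = 5 ≥ n = 5, violating 0 ≤ l ≤ n−1.
(c) has ms = 0, but an electron's spin must be ±1/2.
The remaining sets (b), (d) satisfy all four rules.

(a) and (c)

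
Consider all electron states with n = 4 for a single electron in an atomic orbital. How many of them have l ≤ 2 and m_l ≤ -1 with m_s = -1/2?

3

Go through l = 0, …, 3 (the values permitted for n = 4).
The (l, m_l) pairs meeting l ≤ 2 and m_l ≤ -1 give: l=1 → 1; l=2 → 2.
Orbitals: 1 + 2 = 3. With m_s fixed to a single value there is one state per orbital, giving 3 states.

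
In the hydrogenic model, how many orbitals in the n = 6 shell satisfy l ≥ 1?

35

Orbitals with l ≥ 1, by l: l=1 → 3; l=2 → 5; l=3 → 7; l=4 → 9; l=5 → 11.
Total orbitals: 3 + 5 + 7 + 9 + 11 = 35.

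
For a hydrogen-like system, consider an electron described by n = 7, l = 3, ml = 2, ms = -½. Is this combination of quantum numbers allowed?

n = 7 is a positive integer. l = 3 satisfies 0 ≤ l ≤ n−1 = 6. ml = 2 lies in the range −l … +l (here −3 … 3). ms = -1/2 is one of ±1/2.
All four constraints are satisfied.

Allowed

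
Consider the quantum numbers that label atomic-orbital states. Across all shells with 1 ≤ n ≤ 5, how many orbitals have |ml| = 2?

For each n in the range, tally the orbitals obeying |ml| = 2:
n=3 → 2; n=4 → 4; n=5 → 6.
Total orbitals: 2 + 4 + 6 = 12.

12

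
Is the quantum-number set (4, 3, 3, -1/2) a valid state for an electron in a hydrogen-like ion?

n = 4 is a positive integer. ℓ = 3 satisfies 0 ≤ ℓ ≤ n−1 = 3. m_ℓ = 3 lies in the range −ℓ … +ℓ (here −3 … 3). m_s = -1/2 is one of ±1/2.
All four constraints are satisfied.

Yes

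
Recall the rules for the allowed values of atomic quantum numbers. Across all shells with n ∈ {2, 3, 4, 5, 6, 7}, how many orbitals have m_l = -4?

6

Count contributing orbitals for each principal shell:
n=5 → 1; n=6 → 2; n=7 → 3.
Total orbitals: 1 + 2 + 3 = 6.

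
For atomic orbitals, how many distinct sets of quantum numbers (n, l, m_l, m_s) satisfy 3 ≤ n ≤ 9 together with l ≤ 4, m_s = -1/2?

150

Treat each shell separately and count matching orbitals:
n=3 → 9; n=4 → 16; n=5 → 25; n=6 → 25; n=7 → 25; n=8 → 25; n=9 → 25.
Orbitals: 9 + 16 + 25 + 25 + 25 + 25 + 25 = 150. With m_s fixed to -1/2 there is one state per orbital, so 150 states.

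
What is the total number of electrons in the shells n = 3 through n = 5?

100

Shell n has n² orbitals: 3²=9 + 4²=16 + 5²=25 = 50 orbitals.
Two spin states per orbital: 2 × 50 = 100 electrons.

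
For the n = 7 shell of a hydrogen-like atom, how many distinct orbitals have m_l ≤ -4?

Go through l = 0, …, 6 (the values permitted for n = 7).
Contributions: l=4 → 1; l=5 → 2; l=6 → 3.
Total orbitals: 1 + 2 + 3 = 6.

6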